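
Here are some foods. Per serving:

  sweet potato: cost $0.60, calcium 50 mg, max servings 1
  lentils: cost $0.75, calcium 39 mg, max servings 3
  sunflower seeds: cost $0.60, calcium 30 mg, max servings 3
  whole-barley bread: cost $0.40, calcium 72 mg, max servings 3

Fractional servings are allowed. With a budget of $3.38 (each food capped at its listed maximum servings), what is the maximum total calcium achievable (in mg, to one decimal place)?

348.2 mg

Calcium per dollar: whole-barley bread 180, sweet potato 83.33, lentils 52, sunflower seeds 50.
Take 3 servings of whole-barley bread: spends $1.20, +216.0 mg calcium (running total 216.0 mg).
Take 1 serving of sweet potato: spends $0.60, +50.0 mg calcium (running total 266.0 mg).
Take 2.107 servings of lentils: spends $1.58, +82.2 mg calcium (running total 348.2 mg).
Filling greedily by calcium-per-dollar is optimal for one linear limit, giving 348.2 mg.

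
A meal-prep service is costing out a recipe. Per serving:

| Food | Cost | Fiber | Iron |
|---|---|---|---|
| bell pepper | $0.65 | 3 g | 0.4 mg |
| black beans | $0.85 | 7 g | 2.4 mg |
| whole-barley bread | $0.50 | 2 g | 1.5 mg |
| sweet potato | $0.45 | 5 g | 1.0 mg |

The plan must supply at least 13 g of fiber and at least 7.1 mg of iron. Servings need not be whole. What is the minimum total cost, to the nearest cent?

$2.41

bell pepper only: max(13/3, 7.1/0.4) = 17.75 servings → $11.54.
black beans only: max(13/7, 7.1/2.4) = 2.958 servings → $2.51.
whole-barley bread only: max(13/2, 7.1/1.5) = 6.5 servings → $3.25.
sweet potato only: max(13/5, 7.1/1.0) = 7.1 servings → $3.19.
bell pepper + black beans with both targets exact would need a negative amount; discard.
bell pepper + whole-barley bread with both tight: 1.432 servings and 4.351 servings → $3.11.
bell pepper + sweet potato: intersection lies outside the first quadrant.
black beans + whole-barley bread with both tight: 0.9298 servings and 3.246 servings → $2.41.
black beans + sweet potato: intersection lies outside the first quadrant.
whole-barley bread + sweet potato with both tight: 4.091 servings and 0.9636 servings → $2.48.
The minimum over all feasible corners is $2.41.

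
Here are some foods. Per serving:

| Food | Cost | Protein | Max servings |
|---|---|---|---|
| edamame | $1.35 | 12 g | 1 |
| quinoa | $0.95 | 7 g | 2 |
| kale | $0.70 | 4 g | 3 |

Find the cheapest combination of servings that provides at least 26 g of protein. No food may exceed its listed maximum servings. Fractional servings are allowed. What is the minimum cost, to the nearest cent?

Cost per g of protein: edamame $0.1125, quinoa $0.1357, kale $0.1750.
Take 1 serving of edamame: +12.0 g protein for $1.35 (total $1.35, still need 14.0 g).
Take 2 servings of quinoa: +14.0 g protein for $1.90 (total $3.25, still need 0.0 g).
Greedy by cheapest-per-g is optimal for a single linear constraint, so the minimum cost is $3.25.

$3.25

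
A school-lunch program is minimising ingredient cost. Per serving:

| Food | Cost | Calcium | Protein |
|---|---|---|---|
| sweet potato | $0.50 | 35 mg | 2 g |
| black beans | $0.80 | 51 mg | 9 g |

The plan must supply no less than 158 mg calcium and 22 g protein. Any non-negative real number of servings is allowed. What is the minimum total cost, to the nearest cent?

$2.41

An LP optimum is at a vertex; with two nutrient constraints at most two foods are used. Check each candidate.
sweet potato only: max(158/35, 22/2) = 11 servings → $5.50.
black beans only: max(158/51, 22/9) = 3.098 servings → $2.48.
sweet potato + black beans with both tight: 1.408 servings and 2.131 servings → $2.41.
The minimum over all feasible corners is $2.41.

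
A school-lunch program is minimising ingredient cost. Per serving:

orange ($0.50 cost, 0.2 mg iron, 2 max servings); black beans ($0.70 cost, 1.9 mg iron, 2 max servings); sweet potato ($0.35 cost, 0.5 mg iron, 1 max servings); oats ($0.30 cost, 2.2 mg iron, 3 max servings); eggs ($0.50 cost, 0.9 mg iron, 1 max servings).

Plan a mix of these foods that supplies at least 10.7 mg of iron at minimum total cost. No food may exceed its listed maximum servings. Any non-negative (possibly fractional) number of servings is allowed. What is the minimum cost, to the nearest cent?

$2.47

Cost per mg of iron: oats $0.1364, black beans $0.3684, eggs $0.5556, sweet potato $0.7000, orange $2.5000.
Take 3 servings of oats: +6.6 mg iron for $0.90 (total $0.90, still need 4.1 mg).
Take 2 servings of black beans: +3.8 mg iron for $1.40 (total $2.30, still need 0.3 mg).
Take 0.3333 servings of eggs: +0.3 mg iron for $0.17 (total $2.47, still need 0.0 mg).
Filling from the cheapest source first is optimal under one linear minimum: $2.47.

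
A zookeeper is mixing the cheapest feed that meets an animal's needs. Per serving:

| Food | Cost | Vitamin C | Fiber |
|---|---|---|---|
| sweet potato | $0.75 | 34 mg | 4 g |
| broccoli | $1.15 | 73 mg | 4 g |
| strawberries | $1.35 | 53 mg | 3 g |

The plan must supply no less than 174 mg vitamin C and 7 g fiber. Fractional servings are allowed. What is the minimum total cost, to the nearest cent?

$2.74

Compare the cost at each extreme point of the feasible region.
sweet potato only: max(174/34, 7/4) = 5.118 servings → $3.84.
broccoli only: max(174/73, 7/4) = 2.384 servings → $2.74.
strawberries only: max(174/53, 7/3) = 3.283 servings → $4.43.
sweet potato + broccoli with both targets exact would need a negative amount; discard.
sweet potato + strawberries: the both-tight solution has a negative serving — not a feasible corner.
broccoli + strawberries with both targets exact would need a negative amount; discard.
The minimum over all feasible corners is $2.74.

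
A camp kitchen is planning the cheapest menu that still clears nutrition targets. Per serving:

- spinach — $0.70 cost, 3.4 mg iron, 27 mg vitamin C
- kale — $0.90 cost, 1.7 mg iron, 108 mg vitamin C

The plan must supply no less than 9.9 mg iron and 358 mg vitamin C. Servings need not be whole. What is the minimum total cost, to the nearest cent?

The cheapest plan sits at a corner of the feasible region — with two constraints it uses at most two foods.
spinach only: max(9.9/3.4, 358/27) = 13.26 servings → $9.28.
kale only: max(9.9/1.7, 358/108) = 5.824 servings → $5.24.
spinach + kale with both tight: 1.434 servings and 2.956 servings → $3.66.
Cheapest feasible corner: $3.66.

$3.66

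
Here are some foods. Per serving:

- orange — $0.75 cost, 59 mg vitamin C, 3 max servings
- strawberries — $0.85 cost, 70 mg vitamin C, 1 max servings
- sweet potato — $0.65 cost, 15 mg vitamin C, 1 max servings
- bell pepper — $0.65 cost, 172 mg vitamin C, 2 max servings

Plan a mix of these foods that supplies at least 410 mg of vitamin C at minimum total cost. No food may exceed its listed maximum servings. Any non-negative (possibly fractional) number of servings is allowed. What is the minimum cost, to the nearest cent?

Cost per mg of vitamin C: bell pepper $0.0038, strawberries $0.0121, orange $0.0127, sweet potato $0.0433.
Take 2 servings of bell pepper: +344.0 mg vitamin C for $1.30 (total $1.30, still need 66.0 mg).
Take 0.9429 servings of strawberries: +66.0 mg vitamin C for $0.80 (total $2.10, still need 0.0 mg).
Greedy by cheapest-per-mg is optimal for a single linear constraint, so the minimum cost is $2.10.

$2.10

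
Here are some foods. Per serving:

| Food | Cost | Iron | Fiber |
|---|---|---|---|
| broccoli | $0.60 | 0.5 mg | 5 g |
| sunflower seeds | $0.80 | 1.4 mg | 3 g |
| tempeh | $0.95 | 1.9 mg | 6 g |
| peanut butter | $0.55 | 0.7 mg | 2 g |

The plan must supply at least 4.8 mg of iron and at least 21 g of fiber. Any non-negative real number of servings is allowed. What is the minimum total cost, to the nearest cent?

$3.00

Compare the cost at each extreme point of the feasible region.
broccoli only: max(4.8/0.5, 21/5) = 9.6 servings → $5.76.
sunflower seeds only: max(4.8/1.4, 21/3) = 7 servings → $5.60.
tempeh only: max(4.8/1.9, 21/6) = 3.5 servings → $3.33.
peanut butter only: max(4.8/0.7, 21/2) = 10.5 servings → $5.78.
broccoli + sunflower seeds with both tight: 2.727 servings and 2.455 servings → $3.60.
broccoli + tempeh with both tight: 1.708 servings and 2.077 servings → $3.00.
broccoli + peanut butter with both tight: 2.04 servings and 5.4 servings → $4.19.
sunflower seeds + tempeh: intersection lies outside the first quadrant.
sunflower seeds + peanut butter: the both-tight solution has a negative serving — not a feasible corner.
tempeh + peanut butter with both targets exact would need a negative amount; discard.
The minimum over all feasible corners is $3.00.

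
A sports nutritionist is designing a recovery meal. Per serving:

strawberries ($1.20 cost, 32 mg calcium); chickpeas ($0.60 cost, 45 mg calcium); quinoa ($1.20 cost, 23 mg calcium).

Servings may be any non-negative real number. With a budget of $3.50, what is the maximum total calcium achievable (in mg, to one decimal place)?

Calcium per dollar: chickpeas 75, strawberries 26.67, quinoa 19.17.
With no serving limits, spend the whole cost allowance on chickpeas: $3.50 / $0.60 × 45 mg = 262.5 mg.

262.5 mg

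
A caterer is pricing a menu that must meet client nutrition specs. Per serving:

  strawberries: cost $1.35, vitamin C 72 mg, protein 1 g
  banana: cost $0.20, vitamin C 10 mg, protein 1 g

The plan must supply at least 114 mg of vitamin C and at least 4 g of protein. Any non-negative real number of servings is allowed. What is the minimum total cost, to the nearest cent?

$2.17

Two binding constraints pin down two serving amounts, so the optimal mix uses at most two foods. The candidates are each food alone (scaled to the tighter of vitamin C/protein) and each pair with both constraints tight.
strawberries only: max(114/72, 4/1) = 4 servings → $5.40.
banana only: max(114/10, 4/1) = 11.4 servings → $2.28.
strawberries + banana with both tight: 1.194 servings and 2.806 servings → $2.17.
So the least-cost plan costs $2.17.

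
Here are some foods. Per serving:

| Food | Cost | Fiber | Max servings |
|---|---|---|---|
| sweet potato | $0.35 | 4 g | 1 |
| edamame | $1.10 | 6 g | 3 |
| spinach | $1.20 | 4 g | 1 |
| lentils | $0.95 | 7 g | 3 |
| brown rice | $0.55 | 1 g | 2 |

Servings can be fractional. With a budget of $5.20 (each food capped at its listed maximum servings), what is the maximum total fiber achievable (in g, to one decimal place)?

Fiber per dollar: sweet potato 11.43, lentils 7.368, edamame 5.455, spinach 3.333, brown rice 1.818.
Take 1 serving of sweet potato: spends $0.35, +4.0 g fiber (running total 4.0 g).
Take 3 servings of lentils: spends $2.85, +21.0 g fiber (running total 25.0 g).
Take 1.818 servings of edamame: spends $2.00, +10.9 g fiber (running total 35.9 g).
Greedy by best ratio exhausts the cost allowance optimally: 35.9 g.

35.9 g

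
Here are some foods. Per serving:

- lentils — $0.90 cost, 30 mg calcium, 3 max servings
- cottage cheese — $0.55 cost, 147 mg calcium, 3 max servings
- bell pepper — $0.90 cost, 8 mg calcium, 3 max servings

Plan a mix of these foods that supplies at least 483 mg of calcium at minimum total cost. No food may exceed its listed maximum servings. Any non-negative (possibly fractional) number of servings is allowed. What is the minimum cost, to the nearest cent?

$2.91

Cost per mg of calcium: cottage cheese $0.0037, lentils $0.0300, bell pepper $0.1125.
Take 3 servings of cottage cheese: +441.0 mg calcium for $1.65 (total $1.65, still need 42.0 mg).
Take 1.4 servings of lentils: +42.0 mg calcium for $1.26 (total $2.91, still need 0.0 mg).
Filling from the cheapest source first is optimal under one linear minimum: $2.91.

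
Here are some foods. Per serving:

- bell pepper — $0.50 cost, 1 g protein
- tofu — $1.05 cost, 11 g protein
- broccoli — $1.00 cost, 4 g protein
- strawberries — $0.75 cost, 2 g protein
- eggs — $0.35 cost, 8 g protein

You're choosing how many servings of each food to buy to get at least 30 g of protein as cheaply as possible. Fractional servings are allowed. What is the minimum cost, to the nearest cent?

Cost per g of protein: eggs $0.0437, tofu $0.0955, broccoli $0.2500, strawberries $0.3750, bell pepper $0.5000.
With no serving limits, use only eggs: 30 g / 8 g = 3.75 servings × $0.35 = $1.31.

$1.31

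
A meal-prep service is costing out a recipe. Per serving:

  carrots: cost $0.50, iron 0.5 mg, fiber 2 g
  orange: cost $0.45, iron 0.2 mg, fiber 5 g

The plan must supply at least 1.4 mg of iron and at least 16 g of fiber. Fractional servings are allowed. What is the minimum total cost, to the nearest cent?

$2.02

This is a tiny linear program; its minimum lies at a vertex of the feasible set. List the vertices and price them.
carrots only: max(1.4/0.5, 16/2) = 8 servings → $4.00.
orange only: max(1.4/0.2, 16/5) = 7 servings → $3.15.
carrots + orange with both tight: 1.81 servings and 2.476 servings → $2.02.
So the least-cost plan costs $2.02.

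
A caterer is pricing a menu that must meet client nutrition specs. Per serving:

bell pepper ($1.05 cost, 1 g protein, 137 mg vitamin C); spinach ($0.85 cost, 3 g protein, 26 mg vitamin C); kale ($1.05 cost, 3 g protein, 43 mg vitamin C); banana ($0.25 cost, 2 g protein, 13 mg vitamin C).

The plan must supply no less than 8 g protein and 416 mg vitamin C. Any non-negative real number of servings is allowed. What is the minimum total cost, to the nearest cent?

Check every corner: each single food scaled to meet both minima, and each pair solved so both constraints bind.
bell pepper only: max(8/1, 416/137) = 8 servings → $8.40.
spinach only: max(8/3, 416/26) = 16 servings → $13.60.
kale only: max(8/3, 416/43) = 9.674 servings → $10.16.
banana only: max(8/2, 416/13) = 32 servings → $8.00.
bell pepper + spinach with both tight: 2.701 servings and 1.766 servings → $4.34.
bell pepper + kale with both tight: 2.457 servings and 1.848 servings → $4.52.
bell pepper + banana with both tight: 2.789 servings and 2.605 servings → $3.58.
spinach + kale: intersection lies outside the first quadrant.
spinach + banana: the both-tight solution has a negative serving — not a feasible corner.
kale + banana: intersection lies outside the first quadrant.
Cheapest feasible corner: $3.58.

$3.58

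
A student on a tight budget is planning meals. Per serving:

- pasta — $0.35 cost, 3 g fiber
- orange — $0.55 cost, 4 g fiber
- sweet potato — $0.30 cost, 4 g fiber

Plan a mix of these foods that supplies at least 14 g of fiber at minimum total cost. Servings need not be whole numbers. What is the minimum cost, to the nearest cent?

Cost per g of fiber: sweet potato $0.0750, pasta $0.1167, orange $0.1375.
With no serving limits, use only sweet potato: 14 g / 4 g = 3.5 servings × $0.30 = $1.05.

$1.05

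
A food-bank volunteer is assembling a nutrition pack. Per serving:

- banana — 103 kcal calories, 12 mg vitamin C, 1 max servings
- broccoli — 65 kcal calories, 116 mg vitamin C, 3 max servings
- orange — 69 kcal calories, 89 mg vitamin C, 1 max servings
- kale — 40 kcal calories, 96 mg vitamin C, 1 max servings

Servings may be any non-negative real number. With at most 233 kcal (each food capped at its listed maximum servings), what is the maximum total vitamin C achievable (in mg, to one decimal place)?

440.4 mg

Vitamin C per kcal: kale 2.4, broccoli 1.785, orange 1.29, banana 0.1165.
Take 1 serving of kale: uses 40 kcal, +96.0 mg vitamin C (running total 96.0 mg).
Take 2.969 servings of broccoli: uses 193 kcal, +344.4 mg vitamin C (running total 440.4 mg).
Filling greedily by vitamin C-per-kcal is optimal for one linear limit, giving 440.4 mg.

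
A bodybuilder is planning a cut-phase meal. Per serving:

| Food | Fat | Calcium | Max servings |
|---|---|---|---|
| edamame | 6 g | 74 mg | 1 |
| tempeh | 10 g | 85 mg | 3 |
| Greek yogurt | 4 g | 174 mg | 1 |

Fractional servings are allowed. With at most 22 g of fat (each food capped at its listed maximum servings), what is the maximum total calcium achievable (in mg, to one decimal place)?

Calcium per g fat: Greek yogurt 43.5, edamame 12.33, tempeh 8.5.
Take 1 serving of Greek yogurt: uses 4 g fat, +174.0 mg calcium (running total 174.0 mg).
Take 1 serving of edamame: uses 6 g fat, +74.0 mg calcium (running total 248.0 mg).
Take 1.2 servings of tempeh: uses 12 g fat, +102.0 mg calcium (running total 350.0 mg).
Greedy by best ratio exhausts the fat allowance optimally: 350.0 mg.

350.0 mg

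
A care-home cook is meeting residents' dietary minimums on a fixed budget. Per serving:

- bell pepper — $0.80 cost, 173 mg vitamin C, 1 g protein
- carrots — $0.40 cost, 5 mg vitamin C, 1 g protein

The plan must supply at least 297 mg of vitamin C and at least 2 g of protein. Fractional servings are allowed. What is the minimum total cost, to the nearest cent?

bell pepper only: max(297/173, 2/1) = 2 servings → $1.60.
carrots only: max(297/5, 2/1) = 59.4 servings → $23.76.
bell pepper + carrots with both tight: 1.708 servings and 0.2917 servings → $1.48.
The minimum over all feasible corners is $1.48.

$1.48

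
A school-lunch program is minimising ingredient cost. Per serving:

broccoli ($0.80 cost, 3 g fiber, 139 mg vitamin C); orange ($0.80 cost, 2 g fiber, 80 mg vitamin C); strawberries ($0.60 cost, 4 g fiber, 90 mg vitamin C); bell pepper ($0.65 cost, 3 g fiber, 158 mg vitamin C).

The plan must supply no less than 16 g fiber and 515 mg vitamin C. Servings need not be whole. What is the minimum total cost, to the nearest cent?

$2.74

Check every corner: each single food scaled to meet both minima, and each pair solved so both constraints bind.
broccoli only: max(16/3, 515/139) = 5.333 servings → $4.27.
orange only: max(16/2, 515/80) = 8 servings → $6.40.
strawberries only: max(16/4, 515/90) = 5.722 servings → $3.43.
bell pepper only: max(16/3, 515/158) = 5.333 servings → $3.47.
broccoli + orange with both targets exact would need a negative amount; discard.
broccoli + strawberries with both tight: 2.168 servings and 2.374 servings → $3.16.
broccoli + bell pepper with both targets exact would need a negative amount; discard.
orange + strawberries with both tight: 4.429 servings and 1.786 servings → $4.61.
orange + bell pepper with both targets exact would need a negative amount; discard.
strawberries + bell pepper with both tight: 2.715 servings and 1.713 servings → $2.74.
So the least-cost plan costs $2.74.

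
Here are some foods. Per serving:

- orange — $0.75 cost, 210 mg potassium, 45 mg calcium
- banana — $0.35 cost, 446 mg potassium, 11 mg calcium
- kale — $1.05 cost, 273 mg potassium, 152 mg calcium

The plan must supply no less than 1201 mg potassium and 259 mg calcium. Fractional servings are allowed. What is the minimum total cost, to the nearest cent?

$2.26

Minimising a linear cost over {potassium ≥ 1201, calcium ≥ 259, servings ≥ 0} — the optimum is at a vertex, using one or two foods.
orange only: max(1201/210, 259/45) = 5.756 servings → $4.32.
banana only: max(1201/446, 259/11) = 23.55 servings → $8.24.
kale only: max(1201/273, 259/152) = 4.399 servings → $4.62.
orange + banana with both targets exact would need a negative amount; discard.
orange + kale with both tight: 5.696 servings and 0.01757 servings → $4.29.
banana + kale with both tight: 1.726 servings and 1.579 servings → $2.26.
So the least-cost plan costs $2.26.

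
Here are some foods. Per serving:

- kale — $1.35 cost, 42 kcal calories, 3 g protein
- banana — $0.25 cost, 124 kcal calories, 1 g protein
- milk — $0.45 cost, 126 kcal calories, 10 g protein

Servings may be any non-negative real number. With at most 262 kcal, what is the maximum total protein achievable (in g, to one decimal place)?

Protein per kcal: milk 0.07937, kale 0.07143, banana 0.008065.
With no serving limits, spend the whole calories allowance on milk: 262 kcal / 126 kcal × 10 g = 20.8 g.

20.8 g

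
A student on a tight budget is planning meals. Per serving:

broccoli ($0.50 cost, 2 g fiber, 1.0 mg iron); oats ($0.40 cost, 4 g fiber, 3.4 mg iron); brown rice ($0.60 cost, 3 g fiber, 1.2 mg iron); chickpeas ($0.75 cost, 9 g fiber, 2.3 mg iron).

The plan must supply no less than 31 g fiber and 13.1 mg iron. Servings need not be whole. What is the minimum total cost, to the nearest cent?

$2.73

At the optimum either one food covers both requirements or two foods hit both targets exactly; no other combination can be cheaper.
broccoli only: max(31/2, 13.1/1.0) = 15.5 servings → $7.75.
oats only: max(31/4, 13.1/3.4) = 7.75 servings → $3.10.
brown rice only: max(31/3, 13.1/1.2) = 10.92 servings → $6.55.
chickpeas only: max(31/9, 13.1/2.3) = 5.696 servings → $4.27.
broccoli + oats: the both-tight solution has a negative serving — not a feasible corner.
broccoli + brown rice with both tight: 3.5 servings and 8 servings → $6.55.
broccoli + chickpeas with both tight: 10.59 servings and 1.091 servings → $6.11.
oats + brown rice with both tight: 0.3889 servings and 9.815 servings → $6.04.
oats + chickpeas with both tight: 2.178 servings and 2.477 servings → $2.73.
brown rice + chickpeas: intersection lies outside the first quadrant.
The minimum over all feasible corners is $2.73.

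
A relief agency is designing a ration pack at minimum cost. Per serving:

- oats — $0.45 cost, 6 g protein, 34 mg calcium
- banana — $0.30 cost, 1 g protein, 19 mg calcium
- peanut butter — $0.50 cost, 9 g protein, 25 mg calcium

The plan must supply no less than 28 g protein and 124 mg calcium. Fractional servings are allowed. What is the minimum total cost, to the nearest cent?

$1.87

This is a tiny linear program; its minimum lies at a vertex of the feasible set. List the vertices and price them.
oats only: max(28/6, 124/34) = 4.667 servings → $2.10.
banana only: max(28/1, 124/19) = 28 servings → $8.40.
peanut butter only: max(28/9, 124/25) = 4.96 servings → $2.48.
oats + banana with both targets exact would need a negative amount; discard.
oats + peanut butter with both tight: 2.667 servings and 1.333 servings → $1.87.
banana + peanut butter with both tight: 2.849 servings and 2.795 servings → $2.25.
So the least-cost plan costs $1.87.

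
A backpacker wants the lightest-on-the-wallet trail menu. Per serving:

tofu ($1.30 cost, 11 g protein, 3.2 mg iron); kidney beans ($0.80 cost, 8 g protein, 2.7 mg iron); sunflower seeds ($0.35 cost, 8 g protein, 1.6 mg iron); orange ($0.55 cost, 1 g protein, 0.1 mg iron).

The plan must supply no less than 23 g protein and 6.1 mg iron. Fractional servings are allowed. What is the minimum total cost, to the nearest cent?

For a min-cost LP with two ≥-constraints, a basic feasible solution has at most two positive variables.
tofu only: max(23/11, 6.1/3.2) = 2.091 servings → $2.72.
kidney beans only: max(23/8, 6.1/2.7) = 2.875 servings → $2.30.
sunflower seeds only: max(23/8, 6.1/1.6) = 3.812 servings → $1.33.
orange only: max(23/1, 6.1/0.1) = 61 servings → $33.55.
tofu + kidney beans with both targets exact would need a negative amount; discard.
tofu + sunflower seeds with both tight: 1.5 servings and 0.8125 servings → $2.23.
tofu + orange with both tight: 1.81 servings and 3.095 servings → $4.05.
kidney beans + sunflower seeds with both tight: 1.364 servings and 1.511 servings → $1.62.
kidney beans + orange with both tight: 2 servings and 7 servings → $5.45.
sunflower seeds + orange with both targets exact would need a negative amount; discard.
The minimum over all feasible corners is $1.33.

$1.33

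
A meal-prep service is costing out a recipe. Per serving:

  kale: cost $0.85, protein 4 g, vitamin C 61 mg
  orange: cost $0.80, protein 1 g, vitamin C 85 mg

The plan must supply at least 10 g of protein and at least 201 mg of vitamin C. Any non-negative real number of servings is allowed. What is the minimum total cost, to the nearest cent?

A basic optimal solution has at most two foods positive. Try each food alone and each pair with both targets met exactly.
kale only: max(10/4, 201/61) = 3.295 servings → $2.80.
orange only: max(10/1, 201/85) = 10 servings → $8.00.
kale + orange with both tight: 2.326 servings and 0.6953 servings → $2.53.
Cheapest feasible corner: $2.53.

$2.53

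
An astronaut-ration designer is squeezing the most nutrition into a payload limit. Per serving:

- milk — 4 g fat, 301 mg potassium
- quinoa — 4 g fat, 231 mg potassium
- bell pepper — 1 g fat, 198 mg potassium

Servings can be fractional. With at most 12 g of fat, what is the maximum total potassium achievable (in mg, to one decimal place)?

Potassium per g fat: bell pepper 198, milk 75.25, quinoa 57.75.
With no serving limits, spend the whole fat allowance on bell pepper: 12 g / 1 g × 198 mg = 2376.0 mg.

2376.0 mg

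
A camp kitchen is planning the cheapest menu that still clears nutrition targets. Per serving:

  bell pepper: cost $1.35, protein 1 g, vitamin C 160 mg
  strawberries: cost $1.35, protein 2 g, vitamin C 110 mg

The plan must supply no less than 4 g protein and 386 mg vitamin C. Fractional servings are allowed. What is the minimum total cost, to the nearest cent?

$3.77

Check every corner: each single food scaled to meet both minima, and each pair solved so both constraints bind.
bell pepper only: max(4/1, 386/160) = 4 servings → $5.40.
strawberries only: max(4/2, 386/110) = 3.509 servings → $4.74.
bell pepper + strawberries with both tight: 1.581 servings and 1.21 servings → $3.77.
So the least-cost plan costs $3.77.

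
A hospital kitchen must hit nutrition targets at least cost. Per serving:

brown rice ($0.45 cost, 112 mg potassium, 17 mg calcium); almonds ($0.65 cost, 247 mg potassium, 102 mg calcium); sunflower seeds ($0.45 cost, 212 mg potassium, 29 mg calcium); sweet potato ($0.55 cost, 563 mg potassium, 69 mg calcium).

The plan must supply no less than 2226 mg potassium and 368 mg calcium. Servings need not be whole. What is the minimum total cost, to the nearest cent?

$2.72

brown rice only: max(2226/112, 368/17) = 21.65 servings → $9.74.
almonds only: max(2226/247, 368/102) = 9.012 servings → $5.86.
sunflower seeds only: max(2226/212, 368/29) = 12.69 servings → $5.71.
sweet potato only: max(2226/563, 368/69) = 5.333 servings → $2.93.
brown rice + almonds with both tight: 18.85 servings and 0.467 servings → $8.78.
brown rice + sunflower seeds: the both-tight solution has a negative serving — not a feasible corner.
brown rice + sweet potato: intersection lies outside the first quadrant.
almonds + sunflower seeds with both tight: 0.9309 servings and 9.415 servings → $4.84.
almonds + sweet potato with both tight: 1.327 servings and 3.372 servings → $2.72.
sunflower seeds + sweet potato: the both-tight solution has a negative serving — not a feasible corner.
The minimum over all feasible corners is $2.72.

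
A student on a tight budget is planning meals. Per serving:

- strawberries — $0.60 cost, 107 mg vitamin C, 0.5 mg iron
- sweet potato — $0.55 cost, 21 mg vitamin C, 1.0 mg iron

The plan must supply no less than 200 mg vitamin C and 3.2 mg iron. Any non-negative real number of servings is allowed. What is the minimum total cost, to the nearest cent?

At the optimum either one food covers both requirements or two foods hit both targets exactly; no other combination can be cheaper.
strawberries only: max(200/107, 3.2/0.5) = 6.4 servings → $3.84.
sweet potato only: max(200/21, 3.2/1.0) = 9.524 servings → $5.24.
strawberries + sweet potato with both tight: 1.376 servings and 2.512 servings → $2.21.
The minimum over all feasible corners is $2.21.

$2.21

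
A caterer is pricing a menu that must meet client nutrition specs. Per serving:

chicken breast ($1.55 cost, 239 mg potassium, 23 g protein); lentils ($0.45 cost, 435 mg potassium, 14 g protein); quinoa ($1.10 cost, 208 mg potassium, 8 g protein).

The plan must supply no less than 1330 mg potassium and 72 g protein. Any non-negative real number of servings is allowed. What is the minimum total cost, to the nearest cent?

$2.31

For a min-cost LP with two ≥-constraints, a basic feasible solution has at most two positive variables.
chicken breast only: max(1330/239, 72/23) = 5.565 servings → $8.63.
lentils only: max(1330/435, 72/14) = 5.143 servings → $2.31.
quinoa only: max(1330/208, 72/8) = 9 servings → $9.90.
chicken breast + lentils with both tight: 1.907 servings and 2.01 servings → $3.86.
chicken breast + quinoa with both tight: 1.51 servings and 4.659 servings → $7.47.
lentils + quinoa: the both-tight solution has a negative serving — not a feasible corner.
The minimum over all feasible corners is $2.31.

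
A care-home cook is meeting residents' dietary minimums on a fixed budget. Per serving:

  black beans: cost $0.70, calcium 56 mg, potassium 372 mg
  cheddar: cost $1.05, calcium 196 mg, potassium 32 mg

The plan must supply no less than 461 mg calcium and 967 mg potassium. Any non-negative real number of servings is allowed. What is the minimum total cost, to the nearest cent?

With two linear requirements the optimum uses one or two foods; enumerate the corners.
black beans only: max(461/56, 967/372) = 8.232 servings → $5.76.
cheddar only: max(461/196, 967/32) = 30.22 servings → $31.73.
black beans + cheddar with both tight: 2.458 servings and 1.65 servings → $3.45.
So the least-cost plan costs $3.45.

$3.45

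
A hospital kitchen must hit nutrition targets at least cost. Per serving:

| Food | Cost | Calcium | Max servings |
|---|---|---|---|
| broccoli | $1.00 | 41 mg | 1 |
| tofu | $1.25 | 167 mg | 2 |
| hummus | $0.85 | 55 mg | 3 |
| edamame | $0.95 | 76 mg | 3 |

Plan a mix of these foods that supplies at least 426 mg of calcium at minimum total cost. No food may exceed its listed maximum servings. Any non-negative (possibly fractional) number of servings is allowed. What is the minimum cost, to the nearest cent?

$3.65

Cost per mg of calcium: tofu $0.0075, edamame $0.0125, hummus $0.0155, broccoli $0.0244.
Take 2 servings of tofu: +334.0 mg calcium for $2.50 (total $2.50, still need 92.0 mg).
Take 1.211 servings of edamame: +92.0 mg calcium for $1.15 (total $3.65, still need 0.0 mg).
Filling from the cheapest source first is optimal under one linear minimum: $3.65.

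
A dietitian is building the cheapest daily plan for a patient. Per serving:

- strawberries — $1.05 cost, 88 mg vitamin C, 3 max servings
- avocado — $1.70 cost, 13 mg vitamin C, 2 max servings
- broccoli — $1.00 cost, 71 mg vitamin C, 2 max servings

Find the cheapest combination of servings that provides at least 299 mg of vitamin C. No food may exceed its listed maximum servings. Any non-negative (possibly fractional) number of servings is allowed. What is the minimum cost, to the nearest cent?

$3.64

Cost per mg of vitamin C: strawberries $0.0119, broccoli $0.0141, avocado $0.1308.
Take 3 servings of strawberries: +264.0 mg vitamin C for $3.15 (total $3.15, still need 35.0 mg).
Take 0.493 servings of broccoli: +35.0 mg vitamin C for $0.49 (total $3.64, still need 0.0 mg).
Filling from the cheapest source first is optimal under one linear minimum: $3.64.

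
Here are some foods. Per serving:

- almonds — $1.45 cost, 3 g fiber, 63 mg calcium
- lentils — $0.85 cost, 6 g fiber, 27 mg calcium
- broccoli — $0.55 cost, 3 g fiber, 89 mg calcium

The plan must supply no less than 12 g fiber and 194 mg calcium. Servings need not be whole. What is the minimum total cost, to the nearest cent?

almonds only: max(12/3, 194/63) = 4 servings → $5.80.
lentils only: max(12/6, 194/27) = 7.185 servings → $6.11.
broccoli only: max(12/3, 194/89) = 4 servings → $2.20.
almonds + lentils with both tight: 2.828 servings and 0.5859 servings → $4.60.
almonds + broccoli: the both-tight solution has a negative serving — not a feasible corner.
lentils + broccoli with both tight: 1.073 servings and 1.854 servings → $1.93.
So the least-cost plan costs $1.93.

$1.93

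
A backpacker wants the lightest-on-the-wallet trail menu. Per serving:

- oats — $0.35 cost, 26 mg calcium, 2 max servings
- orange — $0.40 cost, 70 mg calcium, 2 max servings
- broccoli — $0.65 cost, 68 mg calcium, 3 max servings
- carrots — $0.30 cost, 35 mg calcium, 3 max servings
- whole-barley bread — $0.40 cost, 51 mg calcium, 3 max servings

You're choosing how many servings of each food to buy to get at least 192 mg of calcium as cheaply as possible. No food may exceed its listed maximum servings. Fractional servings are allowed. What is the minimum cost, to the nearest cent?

Cost per mg of calcium: orange $0.0057, whole-barley bread $0.0078, carrots $0.0086, broccoli $0.0096, oats $0.0135.
Take 2 servings of orange: +140.0 mg calcium for $0.80 (total $0.80, still need 52.0 mg).
Take 1.02 servings of whole-barley bread: +52.0 mg calcium for $0.41 (total $1.21, still need 0.0 mg).
Greedy by cheapest-per-mg is optimal for a single linear constraint, so the minimum cost is $1.21.

$1.21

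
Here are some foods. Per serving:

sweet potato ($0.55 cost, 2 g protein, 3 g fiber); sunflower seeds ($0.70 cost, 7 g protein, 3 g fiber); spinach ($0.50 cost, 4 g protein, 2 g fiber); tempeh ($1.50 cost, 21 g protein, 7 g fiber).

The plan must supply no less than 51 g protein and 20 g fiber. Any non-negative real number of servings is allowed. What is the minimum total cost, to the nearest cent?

Compare the cost at each extreme point of the feasible region.
sweet potato only: max(51/2, 20/3) = 25.5 servings → $14.03.
sunflower seeds only: max(51/7, 20/3) = 7.286 servings → $5.10.
spinach only: max(51/4, 20/2) = 12.75 servings → $6.38.
tempeh only: max(51/21, 20/7) = 2.857 servings → $4.29.
sweet potato + sunflower seeds: the both-tight solution has a negative serving — not a feasible corner.
sweet potato + spinach with both targets exact would need a negative amount; discard.
sweet potato + tempeh with both tight: 1.286 servings and 2.306 servings → $4.17.
sunflower seeds + spinach: the both-tight solution has a negative serving — not a feasible corner.
sunflower seeds + tempeh with both tight: 4.5 servings and 0.9286 servings → $4.54.
spinach + tempeh with both tight: 4.5 servings and 1.571 servings → $4.61.
The minimum over all feasible corners is $4.17.

$4.17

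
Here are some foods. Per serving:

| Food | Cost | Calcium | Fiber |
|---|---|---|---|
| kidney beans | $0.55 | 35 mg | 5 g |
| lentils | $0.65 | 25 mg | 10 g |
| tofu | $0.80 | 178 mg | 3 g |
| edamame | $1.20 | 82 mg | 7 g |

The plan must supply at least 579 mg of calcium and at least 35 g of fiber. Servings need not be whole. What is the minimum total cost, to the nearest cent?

$4.02

kidney beans only: max(579/35, 35/5) = 16.54 servings → $9.10.
lentils only: max(579/25, 35/10) = 23.16 servings → $15.05.
tofu only: max(579/178, 35/3) = 11.67 servings → $9.33.
edamame only: max(579/82, 35/7) = 7.061 servings → $8.47.
kidney beans + lentils: intersection lies outside the first quadrant.
kidney beans + tofu with both tight: 5.724 servings and 2.127 servings → $4.85.
kidney beans + edamame: intersection lies outside the first quadrant.
lentils + tofu with both tight: 2.635 servings and 2.883 servings → $4.02.
lentils + edamame with both targets exact would need a negative amount; discard.
tofu + edamame with both tight: 1.183 servings and 4.493 servings → $6.34.
Cheapest feasible corner: $4.02.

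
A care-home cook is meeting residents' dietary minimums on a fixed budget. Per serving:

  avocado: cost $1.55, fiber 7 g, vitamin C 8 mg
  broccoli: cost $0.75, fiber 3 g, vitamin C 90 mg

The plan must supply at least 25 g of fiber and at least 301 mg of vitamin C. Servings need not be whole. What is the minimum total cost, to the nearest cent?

$5.81

The cheapest plan sits at a corner of the feasible region — with two constraints it uses at most two foods.
avocado only: max(25/7, 301/8) = 37.62 servings → $58.32.
broccoli only: max(25/3, 301/90) = 8.333 servings → $6.25.
avocado + broccoli with both tight: 2.223 servings and 3.147 servings → $5.81.
Cheapest feasible corner: $5.81.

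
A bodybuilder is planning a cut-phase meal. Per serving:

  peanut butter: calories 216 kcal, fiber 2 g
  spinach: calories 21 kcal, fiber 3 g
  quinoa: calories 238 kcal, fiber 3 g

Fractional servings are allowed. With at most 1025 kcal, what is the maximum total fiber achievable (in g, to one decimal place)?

Fiber per kcal: spinach 0.1429, quinoa 0.01261, peanut butter 0.009259.
With no serving limits, spend the whole calories allowance on spinach: 1025 kcal / 21 kcal × 3 g = 146.4 g.

146.4 g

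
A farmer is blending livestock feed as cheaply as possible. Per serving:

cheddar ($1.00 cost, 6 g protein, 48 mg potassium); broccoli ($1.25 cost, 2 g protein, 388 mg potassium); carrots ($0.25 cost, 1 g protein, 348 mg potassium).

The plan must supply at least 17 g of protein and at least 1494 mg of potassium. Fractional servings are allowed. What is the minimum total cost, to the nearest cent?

$3.17

Check every corner: each single food scaled to meet both minima, and each pair solved so both constraints bind.
cheddar only: max(17/6, 1494/48) = 31.12 servings → $31.12.
broccoli only: max(17/2, 1494/388) = 8.5 servings → $10.62.
carrots only: max(17/1, 1494/348) = 17 servings → $4.25.
cheddar + broccoli with both tight: 1.616 servings and 3.651 servings → $6.18.
cheddar + carrots with both tight: 2.168 servings and 3.994 servings → $3.17.
broccoli + carrots with both targets exact would need a negative amount; discard.
So the least-cost plan costs $3.17.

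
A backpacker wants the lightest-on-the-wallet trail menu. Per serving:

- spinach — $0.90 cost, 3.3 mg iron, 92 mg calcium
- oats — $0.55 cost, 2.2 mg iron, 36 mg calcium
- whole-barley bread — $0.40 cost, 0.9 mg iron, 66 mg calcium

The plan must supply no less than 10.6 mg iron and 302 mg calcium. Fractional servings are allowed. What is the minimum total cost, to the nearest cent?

$2.92

Check every corner: each single food scaled to meet both minima, and each pair solved so both constraints bind.
spinach only: max(10.6/3.3, 302/92) = 3.283 servings → $2.95.
oats only: max(10.6/2.2, 302/36) = 8.389 servings → $4.61.
whole-barley bread only: max(10.6/0.9, 302/66) = 11.78 servings → $4.71.
spinach + oats with both targets exact would need a negative amount; discard.
spinach + whole-barley bread with both tight: 3.169 servings and 0.1585 servings → $2.92.
oats + whole-barley bread with both tight: 3.793 servings and 2.507 servings → $3.09.
So the least-cost plan costs $2.92.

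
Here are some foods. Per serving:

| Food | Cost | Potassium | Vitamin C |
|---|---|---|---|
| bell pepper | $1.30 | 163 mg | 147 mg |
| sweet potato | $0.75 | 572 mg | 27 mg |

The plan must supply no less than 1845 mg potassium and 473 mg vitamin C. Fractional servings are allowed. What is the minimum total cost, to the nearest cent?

$5.43

Minimising a linear cost over {potassium ≥ 1845, vitamin C ≥ 473, servings ≥ 0} — the optimum is at a vertex, using one or two foods.
bell pepper only: max(1845/163, 473/147) = 11.32 servings → $14.71.
sweet potato only: max(1845/572, 473/27) = 17.52 servings → $13.14.
bell pepper + sweet potato with both tight: 2.77 servings and 2.436 servings → $5.43.
So the least-cost plan costs $5.43.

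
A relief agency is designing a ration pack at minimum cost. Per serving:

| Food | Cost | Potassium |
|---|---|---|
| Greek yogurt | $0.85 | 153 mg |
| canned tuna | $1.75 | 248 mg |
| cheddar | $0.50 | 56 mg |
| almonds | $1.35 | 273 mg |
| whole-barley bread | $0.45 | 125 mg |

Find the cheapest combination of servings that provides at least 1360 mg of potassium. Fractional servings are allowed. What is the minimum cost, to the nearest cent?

Cost per mg of potassium: whole-barley bread $0.0036, almonds $0.0049, Greek yogurt $0.0056, canned tuna $0.0071, cheddar $0.0089.
With no serving limits, use only whole-barley bread: 1360 mg / 125 mg = 10.88 servings × $0.45 = $4.90.

$4.90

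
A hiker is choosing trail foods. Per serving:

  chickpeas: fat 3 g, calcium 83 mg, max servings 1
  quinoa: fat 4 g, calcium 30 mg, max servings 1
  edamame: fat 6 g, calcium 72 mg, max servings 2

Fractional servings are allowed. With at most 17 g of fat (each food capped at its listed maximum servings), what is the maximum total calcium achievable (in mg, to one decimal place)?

242.0 mg

Calcium per g fat: chickpeas 27.67, edamame 12, quinoa 7.5.
Take 1 serving of chickpeas: uses 3 g fat, +83.0 mg calcium (running total 83.0 mg).
Take 2 servings of edamame: uses 12 g fat, +144.0 mg calcium (running total 227.0 mg).
Take 0.5 servings of quinoa: uses 2 g fat, +15.0 mg calcium (running total 242.0 mg).
Filling greedily by calcium-per-g fat is optimal for one linear limit, giving 242.0 mg.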